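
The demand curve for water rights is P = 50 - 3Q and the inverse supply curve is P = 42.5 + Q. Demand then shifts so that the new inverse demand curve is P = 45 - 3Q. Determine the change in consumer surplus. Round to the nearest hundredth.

Initial equilibrium: Q_0 = 1.875, P_0 = 44.375; CS_0 = (1/2)(1.875)(5.625) = 5.2734, PS_0 = (1/2)(1.875)(1.875) = 1.7578.
New equilibrium: 45 - 3Q = 42.5 + Q gives Q_1 = 0.625, P_1 = 43.125; CS_1 = 0.5859, PS_1 = 0.1953.
Change in consumer surplus = 0.5859 - 5.2734 = -4.6875.

-4.69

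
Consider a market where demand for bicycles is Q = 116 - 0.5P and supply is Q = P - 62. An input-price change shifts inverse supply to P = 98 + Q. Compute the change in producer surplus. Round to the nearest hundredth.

Rewriting demand in inverse form: P = 232 - 2Q.
Rewriting supply in inverse form: P = 62 + Q.
Initial equilibrium: Q_0 = 56.6667, P_0 = 118.6667; CS_0 = (1/2)(56.6667)(113.3333) = 3211.1111, PS_0 = (1/2)(56.6667)(56.6667) = 1605.5556.
New equilibrium: 232 - 2Q = 98 + Q gives Q_1 = 44.6667, P_1 = 142.6667; CS_1 = 1995.1111, PS_1 = 997.5556.
Change in producer surplus = 997.5556 - 1605.5556 = -608.

-608.00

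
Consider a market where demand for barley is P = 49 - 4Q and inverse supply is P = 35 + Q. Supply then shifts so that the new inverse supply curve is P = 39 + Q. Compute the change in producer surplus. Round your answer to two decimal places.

-1.92

Initial equilibrium: Q_0 = 2.8, P_0 = 37.8; CS_0 = (1/2)(2.8)(11.2) = 15.68, PS_0 = (1/2)(2.8)(2.8) = 3.92.
New equilibrium: 49 - 4Q = 39 + Q gives Q_1 = 2, P_1 = 41; CS_1 = 8, PS_1 = 2.
Change in producer surplus = 2 - 3.92 = -1.92.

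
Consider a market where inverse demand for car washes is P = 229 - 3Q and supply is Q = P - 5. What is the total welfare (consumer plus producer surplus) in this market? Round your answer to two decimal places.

6272.00

Rewriting supply in inverse form: P = 5 + Q.
Equilibrium: 229 - 3Q = 5 + Q, so Q* = 56 and P* = 61.
Total surplus is the full triangle between the curves from 0 to Q*: (1/2)(56)(229 - 5) = 6272.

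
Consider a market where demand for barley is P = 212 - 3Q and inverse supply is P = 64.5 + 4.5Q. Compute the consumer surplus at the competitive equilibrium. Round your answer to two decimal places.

Setting demand equal to supply, 147.5 = 7.5Q, so Q* = 19.6667 and P* = 153.
Consumer surplus is the triangle under demand above P*: (1/2)(19.6667)(212 - 153) = (1/2)(19.6667)(59) = 580.1667.

580.17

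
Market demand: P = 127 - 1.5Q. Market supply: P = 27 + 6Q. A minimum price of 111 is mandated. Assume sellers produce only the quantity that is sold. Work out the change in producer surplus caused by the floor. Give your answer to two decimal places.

Free-market equilibrium: 127 - 1.5Q = 27 + 6Q gives Q* = 13.3333, P* = 107.
At P = 111, buyers demand (127 - 111)/1.5 = 10.6667 while sellers would supply more, so the quantity traded is 10.6667 at price 111.
PS goes from (1/2)(13.3333)(80) = 533.3333 to 554.6667 (computed as (111 - 27)(10.6667) - (1/2)(6)(10.6667)^2), a change of 21.3333.

21.33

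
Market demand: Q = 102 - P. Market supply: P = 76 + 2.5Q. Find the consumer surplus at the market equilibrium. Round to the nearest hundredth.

Rewriting demand in inverse form: P = 102 - Q.
Equilibrium: 102 - Q = 76 + 2.5Q, so Q* = 7.4286 and P* = 94.5714.
Consumer surplus is the triangle under demand above P*: (1/2)(7.4286)(102 - 94.5714) = (1/2)(7.4286)(7.4286) = 27.5918.

27.59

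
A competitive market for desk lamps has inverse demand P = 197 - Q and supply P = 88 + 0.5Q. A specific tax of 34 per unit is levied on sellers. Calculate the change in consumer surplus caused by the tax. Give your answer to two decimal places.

-1390.22

Without the tax, 197 - Q = 88 + 0.5Q so Q* = 72.6667 and P* = 124.3333.
With the tax, sellers need 34 more per unit: 197 - Q = 88 + 0.5Q + 34, so Q_t = 50. Buyers pay P_b = 147; sellers receive P_s = P_b - 34 = 113.
CS falls from (1/2)(72.6667)(72.6667) = 2640.2222 to (1/2)(50)(50) = 1250, a change of -1390.2222.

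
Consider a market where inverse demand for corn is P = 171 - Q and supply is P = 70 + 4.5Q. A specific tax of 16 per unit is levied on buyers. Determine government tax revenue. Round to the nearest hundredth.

247.27

Pre-tax equilibrium: 171 - Q = 70 + 4.5Q gives Q* = 18.3636, P* = 152.6364.
With the tax, buyers' net willingness to pay falls by 16: (171 - 16) - Q = 70 + 4.5Q, so Q_t = 15.4545. Buyers pay P_b = 155.5455; sellers receive P_s = P_b - 16 = 139.5455.
Tax revenue = t x Q_t = 16 x 15.4545 = 247.2727.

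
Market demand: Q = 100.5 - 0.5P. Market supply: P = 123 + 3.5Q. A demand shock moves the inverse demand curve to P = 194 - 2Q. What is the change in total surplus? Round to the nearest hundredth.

Rewriting demand in inverse form: P = 201 - 2Q.
Initial equilibrium: Q_0 = 14.1818, P_0 = 172.6364; CS_0 = (1/2)(14.1818)(28.3636) = 201.124, PS_0 = (1/2)(14.1818)(49.6364) = 351.9669.
New equilibrium: 194 - 2Q = 123 + 3.5Q gives Q_1 = 12.9091, P_1 = 168.1818; CS_1 = 166.6446, PS_1 = 291.6281.
Change in total surplus = (166.6446 + 291.6281) - (201.124 + 351.9669) = -94.8182.

-94.82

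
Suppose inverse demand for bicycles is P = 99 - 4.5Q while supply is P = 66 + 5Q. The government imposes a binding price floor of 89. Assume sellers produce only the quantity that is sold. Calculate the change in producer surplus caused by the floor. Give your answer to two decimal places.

8.60

Without the control, 99 - 4.5Q = 66 + 5Q so Q* = 3.4737 and P* = 83.3684.
At P = 89, buyers demand (99 - 89)/4.5 = 2.2222 while sellers would supply more, so the quantity traded is 2.2222 at price 89.
PS goes from (1/2)(3.4737)(17.3684) = 30.1662 to 38.7654 (computed as (89 - 66)(2.2222) - (1/2)(5)(2.2222)^2), a change of 8.5992.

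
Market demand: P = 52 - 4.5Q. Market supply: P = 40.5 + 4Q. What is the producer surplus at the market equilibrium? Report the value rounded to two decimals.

Equilibrium: 52 - 4.5Q = 40.5 + 4Q, so Q* = 1.3529 and P* = 45.9118.
The supply curve's price intercept is 40.5, so PS = (1/2)(Q*)(P* - 40.5) = (1/2)(1.3529)(5.4118) = 3.6609.

3.66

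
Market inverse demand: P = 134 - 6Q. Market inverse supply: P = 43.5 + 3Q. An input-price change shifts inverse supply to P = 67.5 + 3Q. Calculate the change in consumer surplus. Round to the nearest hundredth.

-139.56

Initial equilibrium: Q_0 = 10.0556, P_0 = 73.6667; CS_0 = (1/2)(10.0556)(60.3333) = 303.3426, PS_0 = (1/2)(10.0556)(30.1667) = 151.6713.
New equilibrium: 134 - 6Q = 67.5 + 3Q gives Q_1 = 7.3889, P_1 = 89.6667; CS_1 = 163.787, PS_1 = 81.8935.
Change in consumer surplus = 163.787 - 303.3426 = -139.5556.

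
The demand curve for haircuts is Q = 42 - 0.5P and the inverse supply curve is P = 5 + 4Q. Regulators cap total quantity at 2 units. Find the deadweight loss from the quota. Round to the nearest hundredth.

Rewriting demand in inverse form: P = 84 - 2Q.
Unrestricted equilibrium: Q* = (84 - 5)/(2 + 4) = 13.1667.
At Q = 2 the demand price is 84 - 2(2) = 80 and the supply price is 5 + 4(2) = 13.
Deadweight loss is the triangle between the curves from 2 to 13.1667: (1/2)(80 - 13)(13.1667 - 2) = 374.0833.

374.08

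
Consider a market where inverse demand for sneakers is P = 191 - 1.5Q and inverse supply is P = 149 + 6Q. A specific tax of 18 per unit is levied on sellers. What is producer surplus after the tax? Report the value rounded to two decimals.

Pre-tax equilibrium: 191 - 1.5Q = 149 + 6Q gives Q* = 5.6, P* = 182.6.
A tax on sellers shifts supply up by 18: 191 - 1.5Q = 149 + 6Q + 18, so Q_t = 3.2. Buyers pay P_b = 186.2; sellers receive P_s = P_b - 18 = 168.2.
PS = (1/2)(Q_t)(P_s - 149) = (1/2)(3.2)(19.2) = 30.72.

30.72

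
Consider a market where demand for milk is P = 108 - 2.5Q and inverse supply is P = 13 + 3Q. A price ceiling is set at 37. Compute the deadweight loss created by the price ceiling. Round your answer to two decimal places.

236.45

Without the control, 108 - 2.5Q = 13 + 3Q so Q* = 17.2727 and P* = 64.8182.
At P = 37, sellers supply (37 - 13)/3 = 8 while buyers want more, so the quantity traded is 8 at price 37.
At Q = 8 the demand price is 88 and the supply price is 37. Deadweight loss is the triangle between the curves from 8 to 17.2727: (1/2)(88 - 37)(17.2727 - 8) = 236.4545.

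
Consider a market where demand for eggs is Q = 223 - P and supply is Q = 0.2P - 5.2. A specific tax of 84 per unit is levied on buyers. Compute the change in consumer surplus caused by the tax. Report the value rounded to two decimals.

-361.67

Rewriting demand in inverse form: P = 223 - Q.
Rewriting supply in inverse form: P = 26 + 5Q.
Without the tax, 223 - Q = 26 + 5Q so Q* = 32.8333 and P* = 190.1667.
With the tax, buyers' net willingness to pay falls by 84: (223 - 84) - Q = 26 + 5Q, so Q_t = 18.8333. Buyers pay P_b = 204.1667; sellers receive P_s = P_b - 84 = 120.1667.
Consumers lose the trapezoid between P* and P_b out to Q_t plus the triangle from Q_t to Q*: change in CS = 177.3472 - 539.0139 = -361.6667.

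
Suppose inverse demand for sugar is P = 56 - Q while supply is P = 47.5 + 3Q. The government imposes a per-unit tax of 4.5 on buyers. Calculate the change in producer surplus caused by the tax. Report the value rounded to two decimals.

Without the tax, 56 - Q = 47.5 + 3Q so Q* = 2.125 and P* = 53.875.
A tax on buyers shifts demand down by 4.5: (56 - 4.5) - Q = 47.5 + 3Q, so Q_t = 1. Buyers pay P_b = 55; sellers receive P_s = P_b - 4.5 = 50.5.
Producers lose the trapezoid between P_s and P* out to Q_t plus the triangle from Q_t to Q*: change in PS = 1.5 - 6.7734 = -5.2734.

-5.27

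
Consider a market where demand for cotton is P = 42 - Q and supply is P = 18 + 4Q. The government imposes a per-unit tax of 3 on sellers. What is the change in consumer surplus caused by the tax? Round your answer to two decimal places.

Pre-tax equilibrium: 42 - Q = 18 + 4Q gives Q* = 4.8, P* = 37.2.
A tax on sellers shifts supply up by 3: 42 - Q = 18 + 4Q + 3, so Q_t = 4.2. Buyers pay P_b = 37.8; sellers receive P_s = P_b - 3 = 34.8.
CS falls from (1/2)(4.8)(4.8) = 11.52 to (1/2)(4.2)(4.2) = 8.82, a change of -2.7.

-2.70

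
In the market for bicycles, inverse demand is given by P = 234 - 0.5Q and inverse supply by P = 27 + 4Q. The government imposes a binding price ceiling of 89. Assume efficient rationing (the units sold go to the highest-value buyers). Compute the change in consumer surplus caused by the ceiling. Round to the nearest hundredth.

1658.44

Free-market equilibrium: 234 - 0.5Q = 27 + 4Q gives Q* = 46, P* = 211.
At P = 89, sellers supply (89 - 27)/4 = 15.5 while buyers want more, so the quantity traded is 15.5 at price 89.
CS goes from (1/2)(46)(23) = 529 to 2187.4375 (computed as (234 - 89)(15.5) - (1/2)(0.5)(15.5)^2), a change of 1658.4375.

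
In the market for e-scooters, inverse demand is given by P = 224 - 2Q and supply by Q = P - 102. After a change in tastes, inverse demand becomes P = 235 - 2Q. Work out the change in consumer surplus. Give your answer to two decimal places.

Rewriting supply in inverse form: P = 102 + Q.
Initial equilibrium: Q_0 = 40.6667, P_0 = 142.6667; CS_0 = (1/2)(40.6667)(81.3333) = 1653.7778, PS_0 = (1/2)(40.6667)(40.6667) = 826.8889.
New equilibrium: 235 - 2Q = 102 + Q gives Q_1 = 44.3333, P_1 = 146.3333; CS_1 = 1965.4444, PS_1 = 982.7222.
Change in consumer surplus = 1965.4444 - 1653.7778 = 311.6667.

311.67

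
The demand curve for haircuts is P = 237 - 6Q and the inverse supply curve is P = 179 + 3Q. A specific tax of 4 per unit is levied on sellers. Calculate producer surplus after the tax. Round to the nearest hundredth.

Without the tax, 237 - 6Q = 179 + 3Q so Q* = 6.4444 and P* = 198.3333.
A tax on sellers shifts supply up by 4: 237 - 6Q = 179 + 3Q + 4, so Q_t = 6. Buyers pay P_b = 201; sellers receive P_s = P_b - 4 = 197.
PS = (1/2)(Q_t)(P_s - 179) = (1/2)(6)(18) = 54.

54.00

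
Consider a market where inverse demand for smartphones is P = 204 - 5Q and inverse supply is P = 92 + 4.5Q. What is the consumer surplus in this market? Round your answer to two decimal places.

Equilibrium: 204 - 5Q = 92 + 4.5Q, so Q* = 11.7895 and P* = 145.0526.
Consumer surplus is the triangle under demand above P*: (1/2)(11.7895)(204 - 145.0526) = (1/2)(11.7895)(58.9474) = 347.4792.

347.48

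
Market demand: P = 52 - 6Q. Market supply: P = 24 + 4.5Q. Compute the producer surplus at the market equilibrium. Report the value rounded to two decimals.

Setting demand equal to supply, 28 = 10.5Q, so Q* = 2.6667 and P* = 36.
The supply curve's price intercept is 24, so PS = (1/2)(Q*)(P* - 24) = (1/2)(2.6667)(12) = 16.

16.00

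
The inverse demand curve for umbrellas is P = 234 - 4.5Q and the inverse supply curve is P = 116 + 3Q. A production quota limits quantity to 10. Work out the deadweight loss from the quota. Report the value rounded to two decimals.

Unrestricted equilibrium: Q* = (234 - 116)/(4.5 + 3) = 15.7333.
At Q = 10 the demand price is 234 - 4.5(10) = 189 and the supply price is 116 + 3(10) = 146.
Deadweight loss is the triangle between the curves from 10 to 15.7333: (1/2)(189 - 146)(15.7333 - 10) = 123.2667.

123.27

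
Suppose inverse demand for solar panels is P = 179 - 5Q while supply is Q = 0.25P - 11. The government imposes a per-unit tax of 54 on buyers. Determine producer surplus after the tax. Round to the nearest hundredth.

Rewriting supply in inverse form: P = 44 + 4Q.
Without the tax, 179 - 5Q = 44 + 4Q so Q* = 15 and P* = 104.
A tax on buyers shifts demand down by 54: (179 - 54) - 5Q = 44 + 4Q, so Q_t = 9. Buyers pay P_b = 134; sellers receive P_s = P_b - 54 = 80.
PS = (1/2)(Q_t)(P_s - 44) = (1/2)(9)(36) = 162.

162.00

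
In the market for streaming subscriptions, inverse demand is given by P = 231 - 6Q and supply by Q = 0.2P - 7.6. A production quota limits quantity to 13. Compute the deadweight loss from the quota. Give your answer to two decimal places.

Rewriting supply in inverse form: P = 38 + 5Q.
Without the quota, 231 - 6Q = 38 + 5Q gives Q* = 17.5455.
At Q = 13 the demand price is 231 - 6(13) = 153 and the supply price is 38 + 5(13) = 103.
Deadweight loss is the triangle between the curves from 13 to 17.5455: (1/2)(153 - 103)(17.5455 - 13) = 113.6364.

113.64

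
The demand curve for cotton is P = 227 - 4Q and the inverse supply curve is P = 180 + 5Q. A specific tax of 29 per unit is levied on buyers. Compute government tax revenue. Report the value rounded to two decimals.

58.00

Pre-tax equilibrium: 227 - 4Q = 180 + 5Q gives Q* = 5.2222, P* = 206.1111.
With the tax, buyers' net willingness to pay falls by 29: (227 - 29) - 4Q = 180 + 5Q, so Q_t = 2. Buyers pay P_b = 219; sellers receive P_s = P_b - 29 = 190.
Tax revenue = t x Q_t = 29 x 2 = 58.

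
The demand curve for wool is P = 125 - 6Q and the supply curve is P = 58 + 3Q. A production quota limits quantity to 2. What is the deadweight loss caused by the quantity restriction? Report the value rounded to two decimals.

Unrestricted equilibrium: Q* = (125 - 58)/(6 + 3) = 7.4444.
At Q = 2 the demand price is 125 - 6(2) = 113 and the supply price is 58 + 3(2) = 64.
Deadweight loss is the triangle between the curves from 2 to 7.4444: (1/2)(113 - 64)(7.4444 - 2) = 133.3889.

133.39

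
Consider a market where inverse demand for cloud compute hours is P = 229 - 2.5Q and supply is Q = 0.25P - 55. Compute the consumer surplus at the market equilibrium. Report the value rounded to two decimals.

2.40

Rewriting supply in inverse form: P = 220 + 4Q.
Setting demand equal to supply, 9 = 6.5Q, so Q* = 1.3846 and P* = 225.5385.
CS is the area between the demand curve and P* from 0 to Q*: (1/2)(1.3846)(3.4615) = 2.3964.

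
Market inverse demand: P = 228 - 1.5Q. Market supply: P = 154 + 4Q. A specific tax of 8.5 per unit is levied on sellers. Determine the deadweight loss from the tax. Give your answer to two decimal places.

6.57

Pre-tax equilibrium: 228 - 1.5Q = 154 + 4Q gives Q* = 13.4545, P* = 207.8182.
With the tax, sellers need 8.5 more per unit: 228 - 1.5Q = 154 + 4Q + 8.5, so Q_t = 11.9091. Buyers pay P_b = 210.1364; sellers receive P_s = P_b - 8.5 = 201.6364.
The welfare triangle lost has base Q* - Q_t = 1.5455 and height t = 8.5, so DWL = (1/2)(1.5455)(8.5) = 6.5682.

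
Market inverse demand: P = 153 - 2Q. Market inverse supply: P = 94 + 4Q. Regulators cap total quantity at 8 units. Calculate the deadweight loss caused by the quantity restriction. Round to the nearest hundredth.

Without the quota, 153 - 2Q = 94 + 4Q gives Q* = 9.8333.
At Q = 8 the demand price is 153 - 2(8) = 137 and the supply price is 94 + 4(8) = 126.
Deadweight loss is the triangle between the curves from 8 to 9.8333: (1/2)(137 - 126)(9.8333 - 8) = 10.0833.

10.08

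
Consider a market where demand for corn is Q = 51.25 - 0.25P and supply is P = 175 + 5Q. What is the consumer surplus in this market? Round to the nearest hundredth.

22.22

Rewriting demand in inverse form: P = 205 - 4Q.
Set 205 - 4Q = 175 + 5Q, which gives 30 = 9Q, so Q* = 3.3333 and P* = 205 - 4(3.3333) = 191.6667.
CS is the area between the demand curve and P* from 0 to Q*: (1/2)(3.3333)(13.3333) = 22.2222.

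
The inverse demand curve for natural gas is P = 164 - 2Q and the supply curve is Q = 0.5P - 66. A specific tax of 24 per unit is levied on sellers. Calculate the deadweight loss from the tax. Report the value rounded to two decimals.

Rewriting supply in inverse form: P = 132 + 2Q.
Without the tax, 164 - 2Q = 132 + 2Q so Q* = 8 and P* = 148.
A tax on sellers shifts supply up by 24: 164 - 2Q = 132 + 2Q + 24, so Q_t = 2. Buyers pay P_b = 160; sellers receive P_s = P_b - 24 = 136.
Deadweight loss is the triangle between the curves from Q_t to Q*: (1/2)(8 - 2)(24) = 72.

72.00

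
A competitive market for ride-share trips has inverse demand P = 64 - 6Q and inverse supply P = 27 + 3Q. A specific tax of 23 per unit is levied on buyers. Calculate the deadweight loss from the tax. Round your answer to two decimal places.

Pre-tax equilibrium: 64 - 6Q = 27 + 3Q gives Q* = 4.1111, P* = 39.3333.
With the tax, buyers' net willingness to pay falls by 23: (64 - 23) - 6Q = 27 + 3Q, so Q_t = 1.5556. Buyers pay P_b = 54.6667; sellers receive P_s = P_b - 23 = 31.6667.
The welfare triangle lost has base Q* - Q_t = 2.5556 and height t = 23, so DWL = (1/2)(2.5556)(23) = 29.3889.

29.39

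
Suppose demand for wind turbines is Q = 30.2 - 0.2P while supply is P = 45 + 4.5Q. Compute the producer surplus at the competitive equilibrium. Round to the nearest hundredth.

Rewriting demand in inverse form: P = 151 - 5Q.
Setting demand equal to supply, 106 = 9.5Q, so Q* = 11.1579 and P* = 95.2105.
Producer surplus is the triangle above supply below P*: (1/2)(11.1579)(95.2105 - 45) = (1/2)(11.1579)(50.2105) = 280.1219.

280.12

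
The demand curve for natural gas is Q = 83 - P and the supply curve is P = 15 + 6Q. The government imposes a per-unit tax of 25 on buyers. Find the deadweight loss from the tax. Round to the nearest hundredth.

Rewriting demand in inverse form: P = 83 - Q.
Without the tax, 83 - Q = 15 + 6Q so Q* = 9.7143 and P* = 73.2857.
A tax on buyers shifts demand down by 25: (83 - 25) - Q = 15 + 6Q, so Q_t = 6.1429. Buyers pay P_b = 76.8571; sellers receive P_s = P_b - 25 = 51.8571.
The welfare triangle lost has base Q* - Q_t = 3.5714 and height t = 25, so DWL = (1/2)(3.5714)(25) = 44.6429.

44.64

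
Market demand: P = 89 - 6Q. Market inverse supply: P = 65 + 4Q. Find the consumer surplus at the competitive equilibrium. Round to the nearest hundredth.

17.28

Set 89 - 6Q = 65 + 4Q, which gives 24 = 10Q, so Q* = 2.4 and P* = 89 - 6(2.4) = 74.6.
Consumer surplus is the triangle under demand above P*: (1/2)(2.4)(89 - 74.6) = (1/2)(2.4)(14.4) = 17.28.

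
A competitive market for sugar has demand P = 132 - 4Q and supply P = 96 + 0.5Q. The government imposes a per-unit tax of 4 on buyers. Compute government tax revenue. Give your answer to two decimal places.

28.44

Pre-tax equilibrium: 132 - 4Q = 96 + 0.5Q gives Q* = 8, P* = 100.
A tax on buyers shifts demand down by 4: (132 - 4) - 4Q = 96 + 0.5Q, so Q_t = 7.1111. Buyers pay P_b = 103.5556; sellers receive P_s = P_b - 4 = 99.5556.
Revenue is the tax times quantity traded: 4 x 7.1111 = 28.4444.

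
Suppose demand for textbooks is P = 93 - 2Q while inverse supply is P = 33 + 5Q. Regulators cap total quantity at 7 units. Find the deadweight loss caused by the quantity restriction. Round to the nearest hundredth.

8.64

Without the quota, 93 - 2Q = 33 + 5Q gives Q* = 8.5714.
At Q = 7 the demand price is 93 - 2(7) = 79 and the supply price is 33 + 5(7) = 68.
Deadweight loss is the triangle between the curves from 7 to 8.5714: (1/2)(79 - 68)(8.5714 - 7) = 8.6429.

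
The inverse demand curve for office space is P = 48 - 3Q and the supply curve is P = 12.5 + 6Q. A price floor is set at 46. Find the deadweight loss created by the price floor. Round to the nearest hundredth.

Without the control, 48 - 3Q = 12.5 + 6Q so Q* = 3.9444 and P* = 36.1667.
At P = 46, buyers demand (48 - 46)/3 = 0.6667 while sellers would supply more, so the quantity traded is 0.6667 at price 46.
At Q = 0.6667 the demand price is 46 and the supply price is 16.5. Deadweight loss is the triangle between the curves from 0.6667 to 3.9444: (1/2)(46 - 16.5)(3.9444 - 0.6667) = 48.3472.

48.35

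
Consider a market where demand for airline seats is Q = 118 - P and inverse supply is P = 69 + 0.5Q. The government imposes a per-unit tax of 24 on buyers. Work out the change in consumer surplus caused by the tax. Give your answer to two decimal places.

Rewriting demand in inverse form: P = 118 - Q.
Pre-tax equilibrium: 118 - Q = 69 + 0.5Q gives Q* = 32.6667, P* = 85.3333.
A tax on buyers shifts demand down by 24: (118 - 24) - Q = 69 + 0.5Q, so Q_t = 16.6667. Buyers pay P_b = 101.3333; sellers receive P_s = P_b - 24 = 77.3333.
Consumers lose the trapezoid between P* and P_b out to Q_t plus the triangle from Q_t to Q*: change in CS = 138.8889 - 533.5556 = -394.6667.

-394.67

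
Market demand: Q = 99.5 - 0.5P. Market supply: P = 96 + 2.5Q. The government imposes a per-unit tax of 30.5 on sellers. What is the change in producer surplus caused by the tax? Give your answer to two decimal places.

Rewriting demand in inverse form: P = 199 - 2Q.
Without the tax, 199 - 2Q = 96 + 2.5Q so Q* = 22.8889 and P* = 153.2222.
With the tax, sellers need 30.5 more per unit: 199 - 2Q = 96 + 2.5Q + 30.5, so Q_t = 16.1111. Buyers pay P_b = 166.7778; sellers receive P_s = P_b - 30.5 = 136.2778.
PS falls from (1/2)(22.8889)(57.2222) = 654.8765 to (1/2)(16.1111)(40.2778) = 324.4599, a change of -330.4167.

-330.42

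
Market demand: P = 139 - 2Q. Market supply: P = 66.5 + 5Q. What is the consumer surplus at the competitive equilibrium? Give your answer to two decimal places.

Equilibrium: 139 - 2Q = 66.5 + 5Q, so Q* = 10.3571 and P* = 118.2857.
The demand choke price is 139, so CS = (1/2)(Q*)(139 - P*) = (1/2)(10.3571)(20.7143) = 107.2704.

107.27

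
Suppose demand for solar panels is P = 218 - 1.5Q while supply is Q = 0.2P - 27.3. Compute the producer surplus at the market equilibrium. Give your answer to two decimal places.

393.03

Rewriting supply in inverse form: P = 136.5 + 5Q.
Equilibrium: 218 - 1.5Q = 136.5 + 5Q, so Q* = 12.5385 and P* = 199.1923.
The supply curve's price intercept is 136.5, so PS = (1/2)(Q*)(P* - 136.5) = (1/2)(12.5385)(62.6923) = 393.0325.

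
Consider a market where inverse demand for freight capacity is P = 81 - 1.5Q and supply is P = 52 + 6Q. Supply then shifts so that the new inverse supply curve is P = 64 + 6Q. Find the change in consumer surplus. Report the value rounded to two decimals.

-7.36

Initial equilibrium: Q_0 = 3.8667, P_0 = 75.2; CS_0 = (1/2)(3.8667)(5.8) = 11.2133, PS_0 = (1/2)(3.8667)(23.2) = 44.8533.
New equilibrium: 81 - 1.5Q = 64 + 6Q gives Q_1 = 2.2667, P_1 = 77.6; CS_1 = 3.8533, PS_1 = 15.4133.
Change in consumer surplus = 3.8533 - 11.2133 = -7.36.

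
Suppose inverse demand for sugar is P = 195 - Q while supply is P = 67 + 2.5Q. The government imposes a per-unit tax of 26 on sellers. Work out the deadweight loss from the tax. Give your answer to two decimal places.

Without the tax, 195 - Q = 67 + 2.5Q so Q* = 36.5714 and P* = 158.4286.
A tax on sellers shifts supply up by 26: 195 - Q = 67 + 2.5Q + 26, so Q_t = 29.1429. Buyers pay P_b = 165.8571; sellers receive P_s = P_b - 26 = 139.8571.
Deadweight loss is the triangle between the curves from Q_t to Q*: (1/2)(36.5714 - 29.1429)(26) = 96.5714.

96.57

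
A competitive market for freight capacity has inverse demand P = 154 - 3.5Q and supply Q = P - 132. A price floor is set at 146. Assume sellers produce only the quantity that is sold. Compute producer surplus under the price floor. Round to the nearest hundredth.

Rewriting supply in inverse form: P = 132 + Q.
Free-market equilibrium: 154 - 3.5Q = 132 + Q gives Q* = 4.8889, P* = 136.8889.
At P = 146, buyers demand (154 - 146)/3.5 = 2.2857 while sellers would supply more, so the quantity traded is 2.2857 at price 146.
The supply price at Q = 2.2857 is 134.2857. PS is the trapezoid between 146 and supply over [0, 2.2857]: (1/2)[(146 - 132) + (146 - 134.2857)](2.2857) = 29.3878.

29.39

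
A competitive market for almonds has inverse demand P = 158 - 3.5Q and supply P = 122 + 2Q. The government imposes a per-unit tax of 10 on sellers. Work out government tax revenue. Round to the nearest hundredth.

Pre-tax equilibrium: 158 - 3.5Q = 122 + 2Q gives Q* = 6.5455, P* = 135.0909.
A tax on sellers shifts supply up by 10: 158 - 3.5Q = 122 + 2Q + 10, so Q_t = 4.7273. Buyers pay P_b = 141.4545; sellers receive P_s = P_b - 10 = 131.4545.
Revenue is the tax times quantity traded: 10 x 4.7273 = 47.2727.

47.27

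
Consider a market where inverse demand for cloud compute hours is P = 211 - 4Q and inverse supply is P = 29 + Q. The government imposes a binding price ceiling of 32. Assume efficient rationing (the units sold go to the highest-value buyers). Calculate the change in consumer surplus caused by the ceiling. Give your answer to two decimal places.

-2130.92

Without the control, 211 - 4Q = 29 + Q so Q* = 36.4 and P* = 65.4.
At the ceiling price 32, quantity supplied is (32 - 29)/1 = 3; supply is the short side, so Q = 3 trades at P = 32.
CS goes from (1/2)(36.4)(145.6) = 2649.92 to 519 (computed as (211 - 32)(3) - (1/2)(4)(3)^2), a change of -2130.92.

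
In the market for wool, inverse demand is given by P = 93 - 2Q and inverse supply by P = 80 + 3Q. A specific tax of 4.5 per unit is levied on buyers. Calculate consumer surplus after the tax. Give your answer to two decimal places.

2.89

Without the tax, 93 - 2Q = 80 + 3Q so Q* = 2.6 and P* = 87.8.
With the tax, buyers' net willingness to pay falls by 4.5: (93 - 4.5) - 2Q = 80 + 3Q, so Q_t = 1.7. Buyers pay P_b = 89.6; sellers receive P_s = P_b - 4.5 = 85.1.
CS = (1/2)(Q_t)(93 - P_b) = (1/2)(1.7)(3.4) = 2.89.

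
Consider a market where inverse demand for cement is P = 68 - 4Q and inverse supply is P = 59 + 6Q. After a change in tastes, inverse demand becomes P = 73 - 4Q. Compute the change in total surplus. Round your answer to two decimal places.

Initial equilibrium: Q_0 = 0.9, P_0 = 64.4; CS_0 = (1/2)(0.9)(3.6) = 1.62, PS_0 = (1/2)(0.9)(5.4) = 2.43.
New equilibrium: 73 - 4Q = 59 + 6Q gives Q_1 = 1.4, P_1 = 67.4; CS_1 = 3.92, PS_1 = 5.88.
Change in total surplus = (3.92 + 5.88) - (1.62 + 2.43) = 5.75.

5.75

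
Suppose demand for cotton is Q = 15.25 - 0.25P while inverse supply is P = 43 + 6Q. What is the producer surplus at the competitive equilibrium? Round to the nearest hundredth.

9.72

Rewriting demand in inverse form: P = 61 - 4Q.
Setting demand equal to supply, 18 = 10Q, so Q* = 1.8 and P* = 53.8.
Producer surplus is the triangle above supply below P*: (1/2)(1.8)(53.8 - 43) = (1/2)(1.8)(10.8) = 9.72.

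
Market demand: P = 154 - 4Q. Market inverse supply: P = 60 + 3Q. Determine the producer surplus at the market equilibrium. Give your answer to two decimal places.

270.49

Setting demand equal to supply, 94 = 7Q, so Q* = 13.4286 and P* = 100.2857.
PS is the area between P* and the supply curve from 0 to Q*: (1/2)(13.4286)(40.2857) = 270.4898.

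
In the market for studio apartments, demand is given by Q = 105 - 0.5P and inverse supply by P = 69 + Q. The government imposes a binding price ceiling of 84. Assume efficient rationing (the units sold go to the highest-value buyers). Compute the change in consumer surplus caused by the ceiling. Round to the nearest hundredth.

Rewriting demand in inverse form: P = 210 - 2Q.
Without the control, 210 - 2Q = 69 + Q so Q* = 47 and P* = 116.
At P = 84, sellers supply (84 - 69)/1 = 15 while buyers want more, so the quantity traded is 15 at price 84.
CS goes from (1/2)(47)(94) = 2209 to 1665 (computed as (210 - 84)(15) - (1/2)(2)(15)^2), a change of -544.

-544.00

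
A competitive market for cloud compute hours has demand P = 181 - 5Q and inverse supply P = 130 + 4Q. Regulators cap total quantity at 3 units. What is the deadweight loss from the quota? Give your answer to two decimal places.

Without the quota, 181 - 5Q = 130 + 4Q gives Q* = 5.6667.
At Q = 3 the demand price is 181 - 5(3) = 166 and the supply price is 130 + 4(3) = 142.
Deadweight loss is the triangle between the curves from 3 to 5.6667: (1/2)(166 - 142)(5.6667 - 3) = 32.

32.00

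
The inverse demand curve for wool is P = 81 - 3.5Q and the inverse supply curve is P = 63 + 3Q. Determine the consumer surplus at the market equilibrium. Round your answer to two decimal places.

13.42

Setting demand equal to supply, 18 = 6.5Q, so Q* = 2.7692 and P* = 71.3077.
Consumer surplus is the triangle under demand above P*: (1/2)(2.7692)(81 - 71.3077) = (1/2)(2.7692)(9.6923) = 13.4201.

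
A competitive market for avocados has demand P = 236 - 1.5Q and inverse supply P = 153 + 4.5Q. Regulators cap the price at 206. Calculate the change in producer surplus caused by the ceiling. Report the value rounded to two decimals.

Free-market equilibrium: 236 - 1.5Q = 153 + 4.5Q gives Q* = 13.8333, P* = 215.25.
At P = 206, sellers supply (206 - 153)/4.5 = 11.7778 while buyers want more, so the quantity traded is 11.7778 at price 206.
PS goes from (1/2)(13.8333)(62.25) = 430.5625 to 312.1111 (computed as (206 - 153)(11.7778) - (1/2)(4.5)(11.7778)^2), a change of -118.4514.

-118.45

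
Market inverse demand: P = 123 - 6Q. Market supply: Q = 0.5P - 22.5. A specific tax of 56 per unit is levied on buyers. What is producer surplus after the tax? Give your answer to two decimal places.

7.56

Rewriting supply in inverse form: P = 45 + 2Q.
Without the tax, 123 - 6Q = 45 + 2Q so Q* = 9.75 and P* = 64.5.
A tax on buyers shifts demand down by 56: (123 - 56) - 6Q = 45 + 2Q, so Q_t = 2.75. Buyers pay P_b = 106.5; sellers receive P_s = P_b - 56 = 50.5.
PS = (1/2)(Q_t)(P_s - 45) = (1/2)(2.75)(5.5) = 7.5625.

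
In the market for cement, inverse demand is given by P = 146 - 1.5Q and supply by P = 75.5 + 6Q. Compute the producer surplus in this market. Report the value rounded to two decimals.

265.08

Set 146 - 1.5Q = 75.5 + 6Q, which gives 70.5 = 7.5Q, so Q* = 9.4 and P* = 146 - 1.5(9.4) = 131.9.
The supply curve's price intercept is 75.5, so PS = (1/2)(Q*)(P* - 75.5) = (1/2)(9.4)(56.4) = 265.08.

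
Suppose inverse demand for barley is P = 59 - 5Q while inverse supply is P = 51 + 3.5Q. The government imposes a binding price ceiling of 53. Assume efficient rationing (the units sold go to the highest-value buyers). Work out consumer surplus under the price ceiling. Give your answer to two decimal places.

2.61

Free-market equilibrium: 59 - 5Q = 51 + 3.5Q gives Q* = 0.9412, P* = 54.2941.
At the ceiling price 53, quantity supplied is (53 - 51)/3.5 = 0.5714; supply is the short side, so Q = 0.5714 trades at P = 53.
The demand price at Q = 0.5714 is 56.1429. CS is the trapezoid between demand and 53 over [0, 0.5714]: (1/2)[(59 - 53) + (56.1429 - 53)](0.5714) = 2.6122.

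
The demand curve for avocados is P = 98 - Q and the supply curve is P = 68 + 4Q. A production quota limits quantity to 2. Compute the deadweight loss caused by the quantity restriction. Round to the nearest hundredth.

Unrestricted equilibrium: Q* = (98 - 68)/(1 + 4) = 6.
At Q = 2 the demand price is 98 - (2) = 96 and the supply price is 68 + 4(2) = 76.
DWL = (1/2)(gap between curves at 2) x (Q* - 2) = (1/2)(20)(4) = 40.

40.00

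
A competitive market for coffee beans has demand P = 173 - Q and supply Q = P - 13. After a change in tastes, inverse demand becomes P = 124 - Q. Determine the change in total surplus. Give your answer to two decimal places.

-3319.75

Rewriting supply in inverse form: P = 13 + Q.
Initial equilibrium: Q_0 = 80, P_0 = 93; CS_0 = (1/2)(80)(80) = 3200, PS_0 = (1/2)(80)(80) = 3200.
New equilibrium: 124 - Q = 13 + Q gives Q_1 = 55.5, P_1 = 68.5; CS_1 = 1540.125, PS_1 = 1540.125.
Change in total surplus = (1540.125 + 1540.125) - (3200 + 3200) = -3319.75.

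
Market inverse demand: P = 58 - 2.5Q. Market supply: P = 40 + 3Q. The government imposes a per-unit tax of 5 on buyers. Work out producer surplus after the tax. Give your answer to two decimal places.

Pre-tax equilibrium: 58 - 2.5Q = 40 + 3Q gives Q* = 3.2727, P* = 49.8182.
A tax on buyers shifts demand down by 5: (58 - 5) - 2.5Q = 40 + 3Q, so Q_t = 2.3636. Buyers pay P_b = 52.0909; sellers receive P_s = P_b - 5 = 47.0909.
PS = (1/2)(Q_t)(P_s - 40) = (1/2)(2.3636)(7.0909) = 8.3802.

8.38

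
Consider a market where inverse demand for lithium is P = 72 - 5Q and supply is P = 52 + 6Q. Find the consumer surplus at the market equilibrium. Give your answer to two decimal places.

8.26

Setting demand equal to supply, 20 = 11Q, so Q* = 1.8182 and P* = 62.9091.
The demand choke price is 72, so CS = (1/2)(Q*)(72 - P*) = (1/2)(1.8182)(9.0909) = 8.2645.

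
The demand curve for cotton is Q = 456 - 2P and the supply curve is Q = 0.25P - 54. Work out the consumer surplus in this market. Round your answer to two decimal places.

1.78

Rewriting demand in inverse form: P = 228 - 0.5Q.
Rewriting supply in inverse form: P = 216 + 4Q.
Set 228 - 0.5Q = 216 + 4Q, which gives 12 = 4.5Q, so Q* = 2.6667 and P* = 228 - 0.5(2.6667) = 226.6667.
The demand choke price is 228, so CS = (1/2)(Q*)(228 - P*) = (1/2)(2.6667)(1.3333) = 1.7778.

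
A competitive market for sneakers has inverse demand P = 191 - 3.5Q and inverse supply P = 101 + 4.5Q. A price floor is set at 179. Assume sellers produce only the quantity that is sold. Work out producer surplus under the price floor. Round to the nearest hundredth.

Free-market equilibrium: 191 - 3.5Q = 101 + 4.5Q gives Q* = 11.25, P* = 151.625.
At P = 179, buyers demand (191 - 179)/3.5 = 3.4286 while sellers would supply more, so the quantity traded is 3.4286 at price 179.
The supply price at Q = 3.4286 is 116.4286. PS is the trapezoid between 179 and supply over [0, 3.4286]: (1/2)[(179 - 101) + (179 - 116.4286)](3.4286) = 240.9796.

240.98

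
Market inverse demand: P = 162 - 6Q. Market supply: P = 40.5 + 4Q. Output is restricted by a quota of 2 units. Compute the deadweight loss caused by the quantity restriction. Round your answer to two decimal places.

Without the quota, 162 - 6Q = 40.5 + 4Q gives Q* = 12.15.
At Q = 2 the demand price is 162 - 6(2) = 150 and the supply price is 40.5 + 4(2) = 48.5.
DWL = (1/2)(gap between curves at 2) x (Q* - 2) = (1/2)(101.5)(10.15) = 515.1125.

515.11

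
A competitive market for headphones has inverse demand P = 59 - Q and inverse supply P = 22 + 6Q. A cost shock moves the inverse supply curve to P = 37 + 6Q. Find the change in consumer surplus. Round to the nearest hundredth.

-9.03

Initial equilibrium: Q_0 = 5.2857, P_0 = 53.7143; CS_0 = (1/2)(5.2857)(5.2857) = 13.9694, PS_0 = (1/2)(5.2857)(31.7143) = 83.8163.
New equilibrium: 59 - Q = 37 + 6Q gives Q_1 = 3.1429, P_1 = 55.8571; CS_1 = 4.9388, PS_1 = 29.6327.
Change in consumer surplus = 4.9388 - 13.9694 = -9.0306.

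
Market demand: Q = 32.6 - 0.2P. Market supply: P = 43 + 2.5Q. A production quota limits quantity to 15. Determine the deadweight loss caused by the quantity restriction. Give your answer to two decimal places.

Rewriting demand in inverse form: P = 163 - 5Q.
Unrestricted equilibrium: Q* = (163 - 43)/(5 + 2.5) = 16.
At Q = 15 the demand price is 163 - 5(15) = 88 and the supply price is 43 + 2.5(15) = 80.5.
DWL = (1/2)(gap between curves at 15) x (Q* - 15) = (1/2)(7.5)(1) = 3.75.

3.75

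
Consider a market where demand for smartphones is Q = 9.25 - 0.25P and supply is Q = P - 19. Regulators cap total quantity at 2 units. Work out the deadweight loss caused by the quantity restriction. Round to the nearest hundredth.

6.40

Rewriting demand in inverse form: P = 37 - 4Q.
Rewriting supply in inverse form: P = 19 + Q.
Unrestricted equilibrium: Q* = (37 - 19)/(4 + 1) = 3.6.
At Q = 2 the demand price is 37 - 4(2) = 29 and the supply price is 19 + (2) = 21.
Deadweight loss is the triangle between the curves from 2 to 3.6: (1/2)(29 - 21)(3.6 - 2) = 6.4.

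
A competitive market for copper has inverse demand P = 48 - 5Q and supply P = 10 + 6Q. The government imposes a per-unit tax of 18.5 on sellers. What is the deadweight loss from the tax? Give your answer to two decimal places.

15.56

Pre-tax equilibrium: 48 - 5Q = 10 + 6Q gives Q* = 3.4545, P* = 30.7273.
With the tax, sellers need 18.5 more per unit: 48 - 5Q = 10 + 6Q + 18.5, so Q_t = 1.7727. Buyers pay P_b = 39.1364; sellers receive P_s = P_b - 18.5 = 20.6364.
The welfare triangle lost has base Q* - Q_t = 1.6818 and height t = 18.5, so DWL = (1/2)(1.6818)(18.5) = 15.5568.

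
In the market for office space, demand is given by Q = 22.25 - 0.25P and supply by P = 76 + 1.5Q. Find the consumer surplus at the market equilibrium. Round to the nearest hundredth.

11.17

Rewriting demand in inverse form: P = 89 - 4Q.
Set 89 - 4Q = 76 + 1.5Q, which gives 13 = 5.5Q, so Q* = 2.3636 and P* = 89 - 4(2.3636) = 79.5455.
Consumer surplus is the triangle under demand above P*: (1/2)(2.3636)(89 - 79.5455) = (1/2)(2.3636)(9.4545) = 11.1736.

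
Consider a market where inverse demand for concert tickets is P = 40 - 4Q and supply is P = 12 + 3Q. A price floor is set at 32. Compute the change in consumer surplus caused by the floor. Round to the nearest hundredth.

-24.00

Free-market equilibrium: 40 - 4Q = 12 + 3Q gives Q* = 4, P* = 24.
At P = 32, buyers demand (40 - 32)/4 = 2 while sellers would supply more, so the quantity traded is 2 at price 32.
CS goes from (1/2)(4)(16) = 32 to 8 (computed as (40 - 32)(2) - (1/2)(4)(2)^2), a change of -24.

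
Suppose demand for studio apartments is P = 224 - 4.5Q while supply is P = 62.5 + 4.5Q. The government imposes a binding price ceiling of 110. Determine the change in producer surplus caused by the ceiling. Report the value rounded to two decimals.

Without the control, 224 - 4.5Q = 62.5 + 4.5Q so Q* = 17.9444 and P* = 143.25.
At the ceiling price 110, quantity supplied is (110 - 62.5)/4.5 = 10.5556; supply is the short side, so Q = 10.5556 trades at P = 110.
PS goes from (1/2)(17.9444)(80.75) = 724.5069 to 250.6944 (computed as (110 - 62.5)(10.5556) - (1/2)(4.5)(10.5556)^2), a change of -473.8125.

-473.81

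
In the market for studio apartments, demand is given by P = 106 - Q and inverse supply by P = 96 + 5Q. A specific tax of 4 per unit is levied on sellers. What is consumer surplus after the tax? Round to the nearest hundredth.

Without the tax, 106 - Q = 96 + 5Q so Q* = 1.6667 and P* = 104.3333.
With the tax, sellers need 4 more per unit: 106 - Q = 96 + 5Q + 4, so Q_t = 1. Buyers pay P_b = 105; sellers receive P_s = P_b - 4 = 101.
Consumer surplus is the triangle under demand above P_b: (1/2)(1)(106 - 105) = 0.5.

0.50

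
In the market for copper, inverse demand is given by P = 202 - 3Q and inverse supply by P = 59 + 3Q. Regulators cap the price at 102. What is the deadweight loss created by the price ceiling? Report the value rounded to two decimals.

270.75

Free-market equilibrium: 202 - 3Q = 59 + 3Q gives Q* = 23.8333, P* = 130.5.
At P = 102, sellers supply (102 - 59)/3 = 14.3333 while buyers want more, so the quantity traded is 14.3333 at price 102.
At Q = 14.3333 the demand price is 159 and the supply price is 102. Deadweight loss is the triangle between the curves from 14.3333 to 23.8333: (1/2)(159 - 102)(23.8333 - 14.3333) = 270.75.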